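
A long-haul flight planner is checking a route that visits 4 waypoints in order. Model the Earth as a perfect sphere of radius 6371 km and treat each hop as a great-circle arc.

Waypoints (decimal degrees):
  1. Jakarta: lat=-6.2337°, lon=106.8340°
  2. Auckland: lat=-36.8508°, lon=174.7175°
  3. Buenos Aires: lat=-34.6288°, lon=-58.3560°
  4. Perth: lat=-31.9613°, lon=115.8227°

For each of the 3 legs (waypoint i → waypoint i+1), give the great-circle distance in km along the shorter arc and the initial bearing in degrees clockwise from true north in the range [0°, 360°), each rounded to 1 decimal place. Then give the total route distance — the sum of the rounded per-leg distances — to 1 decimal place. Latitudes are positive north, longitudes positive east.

Leg 1: dist=7629.8 km, bearing=127.2°
Leg 2: dist=10356.7 km, bearing=138.8°
Leg 3: dist=12585.6 km, bearing=174.6°
Total: 30572.1 km

Leg 1: φ1=-0.1087986, φ2=-0.6431678, Δφ=-0.5343692, Δλ=1.1847906 rad; a=sin²(Δφ/2)+cosφ1·cosφ2·sin²(Δλ/2)=0.3176958495; c=2·atan2(√a, √(1-a))=1.197584215; dist=6371·c=7629.809 ≈ 7629.8 km; running total=7629.8 km
Leg 1 bearing: y=sinΔλ·cosφ2=0.74132143, x=cosφ1·sinφ2-sinφ1·cosφ2·cosΔλ=-0.56347433; θ=atan2(y, x)=127.2383° ≈ 127.2°
Leg 2: φ1=-0.6431678, φ2=-0.6043866, Δφ=0.0387812, Δλ=-4.0679000 rad; a=sin²(Δφ/2)+cosφ1·cosφ2·sin²(Δλ/2)=0.5273921975; c=2·atan2(√a, √(1-a))=1.625608163; dist=6371·c=10356.7496 ≈ 10356.7 km; running total=17986.5 km
Leg 2 bearing: y=sinΔλ·cosφ2=0.65779261, x=cosφ1·sinφ2-sinφ1·cosφ2·cosΔλ=-0.75120407; θ=atan2(y, x)=138.7930° ≈ 138.8°
Leg 3: φ1=-0.6043866, φ2=-0.5578299, Δφ=0.0465567, Δλ=3.0399918 rad; a=sin²(Δφ/2)+cosφ1·cosφ2·sin²(Δλ/2)=0.6968531754; c=2·atan2(√a, √(1-a))=1.975456444; dist=6371·c=12585.633 ≈ 12585.6 km; running total=30572.1 km
Leg 3 bearing: y=sinΔλ·cosφ2=0.08605053, x=cosφ1·sinφ2-sinφ1·cosφ2·cosΔλ=-0.91519977; θ=atan2(y, x)=174.6286° ≈ 174.6°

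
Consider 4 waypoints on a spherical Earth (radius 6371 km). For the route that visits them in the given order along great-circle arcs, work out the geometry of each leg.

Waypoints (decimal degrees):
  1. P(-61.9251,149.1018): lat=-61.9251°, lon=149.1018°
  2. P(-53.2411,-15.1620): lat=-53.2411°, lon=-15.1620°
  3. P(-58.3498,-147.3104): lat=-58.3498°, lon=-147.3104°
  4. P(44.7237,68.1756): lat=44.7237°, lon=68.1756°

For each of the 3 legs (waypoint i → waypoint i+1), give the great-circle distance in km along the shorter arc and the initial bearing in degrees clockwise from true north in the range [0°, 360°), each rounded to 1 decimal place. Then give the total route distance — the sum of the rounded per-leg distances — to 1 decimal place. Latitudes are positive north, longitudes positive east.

Leg 1: dist=7134.7 km, bearing=190.4°
Leg 2: dist=6881.1 km, bearing=206.2°
Leg 3: dist=17179.9 km, bearing=253.4°
Total: 31195.7 km

Leg 1: φ1=-1.0807969, φ2=-0.9292325, Δφ=0.1515644, Δλ=-2.8669442 rad; a=sin²(Δφ/2)+cosφ1·cosφ2·sin²(Δλ/2)=0.2820993288; c=2·atan2(√a, √(1-a))=1.119867904; dist=6371·c=7134.678 ≈ 7134.7 km; running total=7134.7 km
Leg 1 bearing: y=sinΔλ·cosφ2=-0.16230455, x=cosφ1·sinφ2-sinφ1·cosφ2·cosΔλ=-0.88528776; θ=atan2(y, x)=-169.6110° <0 so +360° → 190.3890° ≈ 190.4°
Leg 2: φ1=-0.9292325, φ2=-1.0183961, Δφ=-0.0891636, Δλ=-2.3064247 rad; a=sin²(Δφ/2)+cosφ1·cosφ2·sin²(Δλ/2)=0.2643627396; c=2·atan2(√a, √(1-a))=1.080061049; dist=6371·c=6881.069 ≈ 6881.1 km; running total=14015.8 km
Leg 2 bearing: y=sinΔλ·cosφ2=-0.38904112, x=cosφ1·sinφ2-sinφ1·cosφ2·cosΔλ=-0.79154743; θ=atan2(y, x)=-153.8261° <0 so +360° → 206.1739° ≈ 206.2°
Leg 3: φ1=-1.0183961, φ2=0.7805758, Δφ=1.7989719, Δλ=3.7609402 rad; a=sin²(Δφ/2)+cosφ1·cosφ2·sin²(Δλ/2)=0.9513020094; c=2·atan2(√a, √(1-a))=2.696577213; dist=6371·c=17179.893 ≈ 17179.9 km; running total=31195.7 km
Leg 3 bearing: y=sinΔλ·cosφ2=-0.41245301, x=cosφ1·sinφ2-sinφ1·cosφ2·cosΔλ=-0.12324163; θ=atan2(y, x)=-106.6362° <0 so +360° → 253.3638° ≈ 253.4°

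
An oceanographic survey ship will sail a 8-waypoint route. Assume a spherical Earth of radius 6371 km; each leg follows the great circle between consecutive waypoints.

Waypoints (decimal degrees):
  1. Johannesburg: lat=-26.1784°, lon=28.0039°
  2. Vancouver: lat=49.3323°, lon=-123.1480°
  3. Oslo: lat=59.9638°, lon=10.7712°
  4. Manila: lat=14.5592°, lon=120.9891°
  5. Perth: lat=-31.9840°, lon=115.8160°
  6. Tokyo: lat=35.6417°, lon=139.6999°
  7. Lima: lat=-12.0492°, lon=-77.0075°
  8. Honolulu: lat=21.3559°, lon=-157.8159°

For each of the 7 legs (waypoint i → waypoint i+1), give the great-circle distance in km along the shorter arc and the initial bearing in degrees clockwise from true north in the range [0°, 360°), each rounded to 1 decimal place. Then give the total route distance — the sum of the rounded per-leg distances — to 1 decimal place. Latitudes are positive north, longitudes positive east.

Leg 1: dist=16442.8 km, bearing=323.8°
Leg 2: dist=7173.0 km, bearing=23.5°
Leg 3: dist=9687.6 km, bearing=65.4°
Leg 4: dist=5204.7 km, bearing=186.0°
Leg 5: dist=7921.4 km, bearing=20.3°
Leg 6: dist=15496.1 km, bearing=63.8°
Leg 7: dist=9564.6 km, bearing=292.8°
Total: 71490.2 km

Leg 1: φ1=-0.4568993, φ2=0.8610111, Δφ=1.3179103, Δλ=-2.6380983 rad; a=sin²(Δφ/2)+cosφ1·cosφ2·sin²(Δλ/2)=0.9234381410; c=2·atan2(√a, √(1-a))=2.580879883; dist=6371·c=16442.786 ≈ 16442.8 km; running total=16442.8 km
Leg 1 bearing: y=sinΔλ·cosφ2=-0.31442415, x=cosφ1·sinφ2-sinφ1·cosφ2·cosΔλ=0.42887995; θ=atan2(y, x)=-36.2462° <0 so +360° → 323.7538° ≈ 323.8°
Leg 2: φ1=0.8610111, φ2=1.0465657, Δφ=0.1855547, Δλ=2.3373310 rad; a=sin²(Δφ/2)+cosφ1·cosφ2·sin²(Δλ/2)=0.2848093707; c=2·atan2(√a, √(1-a))=1.125881214; dist=6371·c=7172.989 ≈ 7173.0 km; running total=23615.8 km
Leg 2 bearing: y=sinΔλ·cosφ2=0.36055341, x=cosφ1·sinφ2-sinφ1·cosφ2·cosΔλ=0.82751025; θ=atan2(y, x)=23.5432° ≈ 23.5°
Leg 3: φ1=1.0465657, φ2=0.2541060, Δφ=-0.7924598, Δλ=1.9236652 rad; a=sin²(Δφ/2)+cosφ1·cosφ2·sin²(Δλ/2)=0.4749038793; c=2·atan2(√a, √(1-a))=1.520582987; dist=6371·c=9687.634 ≈ 9687.6 km; running total=33303.4 km
Leg 3 bearing: y=sinΔλ·cosφ2=0.90825207, x=cosφ1·sinφ2-sinφ1·cosφ2·cosΔλ=0.41540210; θ=atan2(y, x)=65.4223° ≈ 65.4°
Leg 4: φ1=0.2541060, φ2=-0.5582261, Δφ=-0.8123321, Δλ=-0.0902876 rad; a=sin²(Δφ/2)+cosφ1·cosφ2·sin²(Δλ/2)=0.1577682185; c=2·atan2(√a, √(1-a))=0.816928688; dist=6371·c=5204.653 ≈ 5204.7 km; running total=38508.1 km
Leg 4 bearing: y=sinΔλ·cosφ2=-0.07647760, x=cosφ1·sinφ2-sinφ1·cosφ2·cosΔλ=-0.72502469; θ=atan2(y, x)=-173.9786° <0 so +360° → 186.0214° ≈ 186.0°
Leg 5: φ1=-0.5582261, φ2=0.6220650, Δφ=1.1802911, Δλ=0.4168527 rad; a=sin²(Δφ/2)+cosφ1·cosφ2·sin²(Δλ/2)=0.3391857325; c=2·atan2(√a, √(1-a))=1.243347419; dist=6371·c=7921.366 ≈ 7921.4 km; running total=46429.5 km
Leg 5 bearing: y=sinΔλ·cosφ2=0.32904041, x=cosφ1·sinφ2-sinφ1·cosφ2·cosΔλ=0.88785556; θ=atan2(y, x)=20.3348° ≈ 20.3°
Leg 6: φ1=0.6220650, φ2=-0.2102982, Δφ=-0.8323632, Δλ=-3.7822576 rad; a=sin²(Δφ/2)+cosφ1·cosφ2·sin²(Δλ/2)=0.8794052498; c=2·atan2(√a, √(1-a))=2.432281178; dist=6371·c=15496.063 ≈ 15496.1 km; running total=61925.6 km
Leg 6 bearing: y=sinΔλ·cosφ2=0.58455996, x=cosφ1·sinφ2-sinφ1·cosφ2·cosΔλ=0.28722166; θ=atan2(y, x)=63.8330° ≈ 63.8°
Leg 7: φ1=-0.2102982, φ2=0.3727308, Δφ=0.5830290, Δλ=-1.4103726 rad; a=sin²(Δφ/2)+cosφ1·cosφ2·sin²(Δλ/2)=0.4652640775; c=2·atan2(√a, √(1-a))=1.501268478; dist=6371·c=9564.581 ≈ 9564.6 km; running total=71490.2 km
Leg 7 bearing: y=sinΔλ·cosφ2=-0.91937774, x=cosφ1·sinφ2-sinφ1·cosφ2·cosΔλ=0.38719276; θ=atan2(y, x)=-67.1618° <0 so +360° → 292.8382° ≈ 292.8°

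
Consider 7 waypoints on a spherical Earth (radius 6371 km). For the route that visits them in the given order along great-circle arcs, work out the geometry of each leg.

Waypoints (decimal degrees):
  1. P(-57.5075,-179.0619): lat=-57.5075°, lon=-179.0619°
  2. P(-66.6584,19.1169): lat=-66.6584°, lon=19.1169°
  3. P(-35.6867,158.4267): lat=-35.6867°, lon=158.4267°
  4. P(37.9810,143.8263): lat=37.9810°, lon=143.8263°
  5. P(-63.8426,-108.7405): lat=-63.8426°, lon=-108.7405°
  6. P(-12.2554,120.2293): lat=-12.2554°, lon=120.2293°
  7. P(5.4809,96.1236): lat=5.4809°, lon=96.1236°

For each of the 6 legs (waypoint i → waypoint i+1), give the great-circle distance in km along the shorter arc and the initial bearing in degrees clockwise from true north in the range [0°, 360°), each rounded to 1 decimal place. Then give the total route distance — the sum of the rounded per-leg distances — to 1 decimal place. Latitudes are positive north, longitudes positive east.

Leg 1: φ1=-1.0036952, φ2=-1.1634086, Δφ=-0.1597133, Δλ=3.4588726 rad; a=sin²(Δφ/2)+cosφ1·cosφ2·sin²(Δλ/2)=0.2138927763; c=2·atan2(√a, √(1-a))=0.961592804; dist=6371·c=6126.308 ≈ 6126.3 km; running total=6126.3 km
Leg 1 bearing: y=sinΔλ·cosφ2=-0.12361164, x=cosφ1·sinφ2-sinφ1·cosφ2·cosΔλ=-0.81073472; θ=atan2(y, x)=-171.3310° <0 so +360° → 188.6690° ≈ 188.7°
Leg 2: φ1=-1.1634086, φ2=-0.6228504, Δφ=0.5405581, Δλ=2.4314147 rad; a=sin²(Δφ/2)+cosφ1·cosφ2·sin²(Δλ/2)=0.3542007202; c=2·atan2(√a, √(1-a))=1.274898726; dist=6371·c=8122.380 ≈ 8122.4 km; running total=14248.7 km
Leg 2 bearing: y=sinΔλ·cosφ2=0.52954136, x=cosφ1·sinφ2-sinφ1·cosφ2·cosΔλ=-0.79659038; θ=atan2(y, x)=146.3856° ≈ 146.4°
Leg 3: φ1=-0.6228504, φ2=0.6628935, Δφ=1.2857439, Δλ=-0.2548251 rad; a=sin²(Δφ/2)+cosφ1·cosφ2·sin²(Δλ/2)=0.3697330342; c=2·atan2(√a, √(1-a))=1.307221134; dist=6371·c=8328.306 ≈ 8328.3 km; running total=22577.0 km
Leg 3 bearing: y=sinΔλ·cosφ2=-0.19869014, x=cosφ1·sinφ2-sinφ1·cosφ2·cosΔλ=0.94479855; θ=atan2(y, x)=-11.8762° <0 so +360° → 348.1238° ≈ 348.1°
Leg 4: φ1=0.6628935, φ2=-1.1142636, Δφ=-1.7771571, Δλ=-4.4081222 rad; a=sin²(Δφ/2)+cosφ1·cosφ2·sin²(Δλ/2)=0.8282381264; c=2·atan2(√a, √(1-a))=2.286934280; dist=6371·c=14570.058 ≈ 14570.1 km; running total=37147.1 km
Leg 4 bearing: y=sinΔλ·cosφ2=0.42058952, x=cosφ1·sinφ2-sinφ1·cosφ2·cosΔλ=-0.62621353; θ=atan2(y, x)=146.1131° ≈ 146.1°
Leg 5: φ1=-1.1142636, φ2=-0.2138971, Δφ=0.9003665, Δλ=3.9962769 rad; a=sin²(Δφ/2)+cosφ1·cosφ2·sin²(Δλ/2)=0.5461330526; c=2·atan2(√a, √(1-a))=1.663193847; dist=6371·c=10596.208 ≈ 10596.2 km; running total=47743.3 km
Leg 5 bearing: y=sinΔλ·cosφ2=-0.73717256, x=cosφ1·sinφ2-sinφ1·cosφ2·cosΔλ=-0.66937552; θ=atan2(y, x)=-132.2404° <0 so +360° → 227.7596° ≈ 227.8°
Leg 6: φ1=-0.2138971, φ2=0.0956598, Δφ=0.3095568, Δλ=-0.4207238 rad; a=sin²(Δφ/2)+cosφ1·cosφ2·sin²(Δλ/2)=0.0661804143; c=2·atan2(√a, √(1-a))=0.520362163; dist=6371·c=3315.227 ≈ 3315.2 km; running total=51058.5 km
Leg 6 bearing: y=sinΔλ·cosφ2=-0.40655401, x=cosφ1·sinφ2-sinφ1·cosφ2·cosΔλ=0.28620990; θ=atan2(y, x)=-54.8548° <0 so +360° → 305.1452° ≈ 305.1°

Leg 1: dist=6126.3 km, bearing=188.7°
Leg 2: dist=8122.4 km, bearing=146.4°
Leg 3: dist=8328.3 km, bearing=348.1°
Leg 4: dist=14570.1 km, bearing=146.1°
Leg 5: dist=10596.2 km, bearing=227.8°
Leg 6: dist=3315.2 km, bearing=305.1°
Total: 51058.5 km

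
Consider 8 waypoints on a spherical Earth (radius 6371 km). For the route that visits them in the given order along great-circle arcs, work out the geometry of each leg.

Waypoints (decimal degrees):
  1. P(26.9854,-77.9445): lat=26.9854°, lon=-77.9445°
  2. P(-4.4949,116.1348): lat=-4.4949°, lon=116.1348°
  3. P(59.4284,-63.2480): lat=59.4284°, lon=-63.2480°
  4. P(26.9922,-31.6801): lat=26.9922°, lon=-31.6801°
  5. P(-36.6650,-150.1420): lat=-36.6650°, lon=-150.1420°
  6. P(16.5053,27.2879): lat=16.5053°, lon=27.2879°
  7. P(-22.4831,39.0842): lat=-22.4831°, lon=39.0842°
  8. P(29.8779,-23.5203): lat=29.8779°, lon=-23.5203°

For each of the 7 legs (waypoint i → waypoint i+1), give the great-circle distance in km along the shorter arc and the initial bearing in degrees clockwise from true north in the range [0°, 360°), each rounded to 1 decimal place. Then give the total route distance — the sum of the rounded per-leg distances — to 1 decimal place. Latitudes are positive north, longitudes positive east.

Leg 1: dist=17101.7 km, bearing=326.7°
Leg 2: dist=13906.5 km, bearing=359.6°
Leg 3: dist=4338.9 km, bearing=132.2°
Leg 4: dist=14200.7 km, bearing=243.0°
Leg 5: dist=17759.2 km, bearing=172.9°
Leg 6: dist=4521.4 km, bearing=163.1°
Leg 7: dist=8866.5 km, bearing=308.5°
Total: 80694.9 km

Leg 1: φ1=0.4709841, φ2=-0.0784508, Δφ=-0.5494349, Δλ=3.3873228 rad; a=sin²(Δφ/2)+cosφ1·cosφ2·sin²(Δλ/2)=0.9486279823; c=2·atan2(√a, √(1-a))=2.684310942; dist=6371·c=17101.745 ≈ 17101.7 km; running total=17101.7 km
Leg 1 bearing: y=sinΔλ·cosφ2=-0.24251639, x=cosφ1·sinφ2-sinφ1·cosφ2·cosΔλ=0.36894110; θ=atan2(y, x)=-33.3182° <0 so +360° → 326.6818° ≈ 326.7°
Leg 2: φ1=-0.0784508, φ2=1.0372212, Δφ=1.1156721, Δλ=-3.1308205 rad; a=sin²(Δφ/2)+cosφ1·cosφ2·sin²(Δλ/2)=0.7872486875; c=2·atan2(√a, √(1-a))=2.182786267; dist=6371·c=13906.531 ≈ 13906.5 km; running total=31008.2 km
Leg 2 bearing: y=sinΔλ·cosφ2=-0.00547878, x=cosφ1·sinφ2-sinφ1·cosφ2·cosΔλ=0.81848809; θ=atan2(y, x)=-0.3835° <0 so +360° → 359.6165° ≈ 359.6°
Leg 3: φ1=1.0372212, φ2=0.4711028, Δφ=-0.5661185, Δλ=0.5509638 rad; a=sin²(Δφ/2)+cosφ1·cosφ2·sin²(Δλ/2)=0.1115383505; c=2·atan2(√a, √(1-a))=0.681032145; dist=6371·c=4338.856 ≈ 4338.9 km; running total=35347.1 km
Leg 3 bearing: y=sinΔλ·cosφ2=0.46648197, x=cosφ1·sinφ2-sinφ1·cosφ2·cosΔλ=-0.42282947; θ=atan2(y, x)=132.1899° ≈ 132.2°
Leg 4: φ1=0.4711028, φ2=-0.6399250, Δφ=-1.1110277, Δλ=-2.0675502 rad; a=sin²(Δφ/2)+cosφ1·cosφ2·sin²(Δλ/2)=0.8058292492; c=2·atan2(√a, √(1-a))=2.228951611; dist=6371·c=14200.651 ≈ 14200.7 km; running total=49547.8 km
Leg 4 bearing: y=sinΔλ·cosφ2=-0.70518921, x=cosφ1·sinφ2-sinφ1·cosφ2·cosΔλ=-0.35858340; θ=atan2(y, x)=-116.9530° <0 so +360° → 243.0470° ≈ 243.0°
Leg 5: φ1=-0.6399250, φ2=0.2880718, Δφ=0.9279968, Δλ=3.0967359 rad; a=sin²(Δφ/2)+cosφ1·cosφ2·sin²(Δλ/2)=0.9689810213; c=2·atan2(√a, √(1-a))=2.787501600; dist=6371·c=17759.173 ≈ 17759.2 km; running total=67307.0 km
Leg 5 bearing: y=sinΔλ·cosφ2=0.04299390, x=cosφ1·sinφ2-sinφ1·cosφ2·cosΔλ=-0.34406210; θ=atan2(y, x)=172.8773° ≈ 172.9°
Leg 6: φ1=0.2880718, φ2=-0.3924041, Δφ=-0.6804760, Δλ=0.2058843 rad; a=sin²(Δφ/2)+cosφ1·cosφ2·sin²(Δλ/2)=0.1207183516; c=2·atan2(√a, √(1-a))=0.709690938; dist=6371·c=4521.441 ≈ 4521.4 km; running total=71828.4 km
Leg 6 bearing: y=sinΔλ·cosφ2=0.18889438, x=cosφ1·sinφ2-sinφ1·cosφ2·cosΔλ=-0.62361898; θ=atan2(y, x)=163.1484° ≈ 163.1°
Leg 7: φ1=-0.3924041, φ2=0.5214677, Δφ=0.9138718, Δλ=-1.0926547 rad; a=sin²(Δφ/2)+cosφ1·cosφ2·sin²(Δλ/2)=0.4109253099; c=2·atan2(√a, √(1-a))=1.391690902; dist=6371·c=8866.463 ≈ 8866.5 km; running total=80694.9 km
Leg 7 bearing: y=sinΔλ·cosφ2=-0.76984626, x=cosφ1·sinφ2-sinφ1·cosφ2·cosΔλ=0.61286176; θ=atan2(y, x)=-51.4773° <0 so +360° → 308.5227° ≈ 308.5°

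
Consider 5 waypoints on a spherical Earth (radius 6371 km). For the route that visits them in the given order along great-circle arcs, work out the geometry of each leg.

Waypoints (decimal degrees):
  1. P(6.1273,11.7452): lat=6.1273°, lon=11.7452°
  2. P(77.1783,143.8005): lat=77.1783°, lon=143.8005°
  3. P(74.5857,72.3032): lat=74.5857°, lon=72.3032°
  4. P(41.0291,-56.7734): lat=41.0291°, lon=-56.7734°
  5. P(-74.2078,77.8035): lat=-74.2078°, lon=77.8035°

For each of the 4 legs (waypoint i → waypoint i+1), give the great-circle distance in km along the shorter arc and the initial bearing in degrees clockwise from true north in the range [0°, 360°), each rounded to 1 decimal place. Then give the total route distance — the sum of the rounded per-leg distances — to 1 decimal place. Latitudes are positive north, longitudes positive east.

Leg 1: dist=10286.2 km, bearing=9.5°
Leg 2: dist=1837.2 km, bearing=297.6°
Leg 3: dist=6624.2 km, bearing=317.2°
Leg 4: dist=15664.5 km, bearing=162.1°
Total: 34412.1 km

Leg 1: φ1=0.1069416, φ2=1.3470154, Δφ=1.2400739, Δλ=2.3047998 rad; a=sin²(Δφ/2)+cosφ1·cosφ2·sin²(Δλ/2)=0.5218627585; c=2·atan2(√a, √(1-a))=1.614535789; dist=6371·c=10286.208 ≈ 10286.2 km; running total=10286.2 km
Leg 1 bearing: y=sinΔλ·cosφ2=0.16477367, x=cosφ1·sinφ2-sinφ1·cosφ2·cosΔλ=0.98536172; θ=atan2(y, x)=9.4933° ≈ 9.5°
Leg 2: φ1=1.3470154, φ2=1.3017660, Δφ=-0.0452494, Δλ=-1.2478633 rad; a=sin²(Δφ/2)+cosφ1·cosφ2·sin²(Δλ/2)=0.0206448736; c=2·atan2(√a, √(1-a))=0.288364556; dist=6371·c=1837.171 ≈ 1837.2 km; running total=12123.4 km
Leg 2 bearing: y=sinΔλ·cosφ2=-0.25205735, x=cosφ1·sinφ2-sinφ1·cosφ2·cosΔλ=0.13168805; θ=atan2(y, x)=-62.4151° <0 so +360° → 297.5849° ≈ 297.6°
Leg 3: φ1=1.3017660, φ2=0.7160929, Δφ=-0.5856732, Δλ=-2.2528117 rad; a=sin²(Δφ/2)+cosφ1·cosφ2·sin²(Δλ/2)=0.2467821417; c=2·atan2(√a, √(1-a))=1.039750146; dist=6371·c=6624.248 ≈ 6624.2 km; running total=18747.6 km
Leg 3 bearing: y=sinΔλ·cosφ2=-0.58562526, x=cosφ1·sinφ2-sinφ1·cosφ2·cosΔλ=0.63290278; θ=atan2(y, x)=-42.7781° <0 so +360° → 317.2219° ≈ 317.2°
Leg 4: φ1=0.7160929, φ2=-1.2951704, Δφ=-2.0112633, Δλ=2.3488100 rad; a=sin²(Δφ/2)+cosφ1·cosφ2·sin²(Δλ/2)=0.8878800068; c=2·atan2(√a, √(1-a))=2.458714937; dist=6371·c=15664.473 ≈ 15664.5 km; running total=34412.1 km
Leg 4 bearing: y=sinΔλ·cosφ2=0.19385438, x=cosφ1·sinφ2-sinφ1·cosφ2·cosΔλ=-0.60051385; θ=atan2(y, x)=162.1092° ≈ 162.1°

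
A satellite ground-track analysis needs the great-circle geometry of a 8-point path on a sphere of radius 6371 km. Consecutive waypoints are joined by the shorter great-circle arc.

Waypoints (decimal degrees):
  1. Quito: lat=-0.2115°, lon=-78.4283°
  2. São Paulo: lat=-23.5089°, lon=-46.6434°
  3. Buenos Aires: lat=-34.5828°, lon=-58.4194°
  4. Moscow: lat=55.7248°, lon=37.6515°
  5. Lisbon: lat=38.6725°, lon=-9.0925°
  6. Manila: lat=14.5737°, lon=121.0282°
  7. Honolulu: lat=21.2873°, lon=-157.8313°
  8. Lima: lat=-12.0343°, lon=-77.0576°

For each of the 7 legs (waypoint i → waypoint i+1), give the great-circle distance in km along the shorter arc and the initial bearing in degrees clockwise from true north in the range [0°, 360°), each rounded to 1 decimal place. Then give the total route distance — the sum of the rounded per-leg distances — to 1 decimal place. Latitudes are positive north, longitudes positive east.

Leg 1: dist=4298.0 km, bearing=129.3°
Leg 2: dist=1678.6 km, bearing=220.2°
Leg 3: dist=13477.1 km, bearing=40.9°
Leg 4: dist=3908.5 km, bearing=261.0°
Leg 5: dist=12148.0 km, bearing=51.6°
Leg 6: dist=8527.4 km, bearing=71.1°
Leg 7: dist=9558.5 km, bearing=104.6°
Total: 53596.1 km

Leg 1: φ1=-0.0036914, φ2=-0.4103077, Δφ=-0.4066163, Δλ=0.5547512 rad; a=sin²(Δφ/2)+cosφ1·cosφ2·sin²(Δλ/2)=0.1095277650; c=2·atan2(√a, √(1-a))=0.674619817; dist=6371·c=4298.003 ≈ 4298.0 km; running total=4298.0 km
Leg 1 bearing: y=sinΔλ·cosφ2=0.48301207, x=cosφ1·sinφ2-sinφ1·cosφ2·cosΔλ=-0.39601146; θ=atan2(y, x)=129.3476° ≈ 129.3°
Leg 2: φ1=-0.4103077, φ2=-0.6035837, Δφ=-0.1932760, Δλ=-0.2055300 rad; a=sin²(Δφ/2)+cosφ1·cosφ2·sin²(Δλ/2)=0.0172548185; c=2·atan2(√a, √(1-a))=0.263476640; dist=6371·c=1678.610 ≈ 1678.6 km; running total=5976.6 km
Leg 2 bearing: y=sinΔλ·cosφ2=-0.16802540, x=cosφ1·sinφ2-sinφ1·cosφ2·cosΔλ=-0.19898700; θ=atan2(y, x)=-139.8221° <0 so +360° → 220.1779° ≈ 220.2°
Leg 3: φ1=-0.6035837, φ2=0.9725812, Δφ=1.5761650, Δλ=1.6767535 rad; a=sin²(Δφ/2)+cosφ1·cosφ2·sin²(Δλ/2)=0.7590326395; c=2·atan2(√a, √(1-a))=2.115383795; dist=6371·c=13477.110 ≈ 13477.1 km; running total=19453.7 km
Leg 3 bearing: y=sinΔλ·cosφ2=0.56001006, x=cosφ1·sinφ2-sinφ1·cosφ2·cosΔλ=0.64652695; θ=atan2(y, x)=40.8985° ≈ 40.9°
Leg 4: φ1=0.9725812, φ2=0.6749625, Δφ=-0.2976188, Δλ=-0.8158367 rad; a=sin²(Δφ/2)+cosφ1·cosφ2·sin²(Δλ/2)=0.0911742924; c=2·atan2(√a, √(1-a))=0.613476638; dist=6371·c=3908.460 ≈ 3908.5 km; running total=23362.2 km
Leg 4 bearing: y=sinΔλ·cosφ2=-0.56860535, x=cosφ1·sinφ2-sinφ1·cosφ2·cosΔλ=-0.09018938; θ=atan2(y, x)=-99.0129° <0 so +360° → 260.9871° ≈ 261.0°
Leg 5: φ1=0.6749625, φ2=0.2543590, Δφ=-0.4206034, Δλ=2.2710346 rad; a=sin²(Δφ/2)+cosφ1·cosφ2·sin²(Δλ/2)=0.6648413482; c=2·atan2(√a, √(1-a))=1.906763788; dist=6371·c=12147.992 ≈ 12148.0 km; running total=35510.2 km
Leg 5 bearing: y=sinΔλ·cosφ2=0.74008461, x=cosφ1·sinφ2-sinφ1·cosφ2·cosΔλ=0.58616046; θ=atan2(y, x)=51.6201° ≈ 51.6°
Leg 6: φ1=0.2543590, φ2=0.3715335, Δφ=0.1171744, Δλ=-4.8670164 rad; a=sin²(Δφ/2)+cosφ1·cosφ2·sin²(Δλ/2)=0.3848810380; c=2·atan2(√a, √(1-a))=1.338474158; dist=6371·c=8527.419 ≈ 8527.4 km; running total=44037.6 km
Leg 6 bearing: y=sinΔλ·cosφ2=0.92065473, x=cosφ1·sinφ2-sinφ1·cosφ2·cosΔλ=0.31525444; θ=atan2(y, x)=71.0976° ≈ 71.1°
Leg 7: φ1=0.3715335, φ2=-0.2100382, Δφ=-0.5815716, Δλ=1.4097670 rad; a=sin²(Δφ/2)+cosφ1·cosφ2·sin²(Δλ/2)=0.4647910577; c=2·atan2(√a, √(1-a))=1.500320115; dist=6371·c=9558.539 ≈ 9558.5 km; running total=53596.1 km
Leg 7 bearing: y=sinΔλ·cosφ2=0.96537005, x=cosφ1·sinφ2-sinφ1·cosφ2·cosΔλ=-0.25120108; θ=atan2(y, x)=104.5856° ≈ 104.6°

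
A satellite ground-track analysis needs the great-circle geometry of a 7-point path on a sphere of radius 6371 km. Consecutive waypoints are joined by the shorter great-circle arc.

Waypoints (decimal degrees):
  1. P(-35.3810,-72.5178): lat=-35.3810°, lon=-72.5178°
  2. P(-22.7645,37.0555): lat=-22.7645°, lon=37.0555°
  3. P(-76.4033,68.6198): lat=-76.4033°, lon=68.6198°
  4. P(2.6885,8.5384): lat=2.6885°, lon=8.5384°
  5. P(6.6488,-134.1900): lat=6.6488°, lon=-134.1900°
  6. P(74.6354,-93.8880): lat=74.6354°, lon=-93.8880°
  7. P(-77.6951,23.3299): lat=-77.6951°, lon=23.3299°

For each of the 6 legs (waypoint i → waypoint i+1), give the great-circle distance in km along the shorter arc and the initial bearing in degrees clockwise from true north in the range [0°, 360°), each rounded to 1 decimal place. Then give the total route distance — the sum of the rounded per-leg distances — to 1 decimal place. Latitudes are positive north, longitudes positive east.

Leg 1: φ1=-0.6175149, φ2=-0.3973155, Δφ=0.2201995, Δλ=1.9124149 rad; a=sin²(Δφ/2)+cosφ1·cosφ2·sin²(Δλ/2)=0.5139102277; c=2·atan2(√a, √(1-a))=1.598620372; dist=6371·c=10184.810 ≈ 10184.8 km; running total=10184.8 km
Leg 1 bearing: y=sinΔλ·cosφ2=0.86881813, x=cosφ1·sinφ2-sinφ1·cosφ2·cosΔλ=-0.49434916; θ=atan2(y, x)=119.6395° ≈ 119.6°
Leg 2: φ1=-0.3973155, φ2=-1.3334891, Δφ=-0.9361737, Δλ=0.5509010 rad; a=sin²(Δφ/2)+cosφ1·cosφ2·sin²(Δλ/2)=0.2195986344; c=2·atan2(√a, √(1-a))=0.975441303; dist=6371·c=6214.537 ≈ 6214.5 km; running total=16399.3 km
Leg 2 bearing: y=sinΔλ·cosφ2=0.12305704, x=cosφ1·sinφ2-sinφ1·cosφ2·cosΔλ=-0.81875348; θ=atan2(y, x)=171.4525° ≈ 171.5°
Leg 3: φ1=-1.3334891, φ2=0.0469232, Δφ=1.3804123, Δλ=-1.0486182 rad; a=sin²(Δφ/2)+cosφ1·cosφ2·sin²(Δλ/2)=0.4642333760; c=2·atan2(√a, √(1-a))=1.499201932; dist=6371·c=9551.416 ≈ 9551.4 km; running total=25950.7 km
Leg 3 bearing: y=sinΔλ·cosφ2=-0.86578087, x=cosφ1·sinφ2-sinφ1·cosφ2·cosΔλ=0.49528424; θ=atan2(y, x)=-60.2276° <0 so +360° → 299.7724° ≈ 299.8°
Leg 4: φ1=0.0469232, φ2=0.1160435, Δφ=0.0691203, Δλ=-2.4910805 rad; a=sin²(Δφ/2)+cosφ1·cosφ2·sin²(Δλ/2)=0.8920604284; c=2·atan2(√a, √(1-a))=2.472074600; dist=6371·c=15749.587 ≈ 15749.6 km; running total=41700.3 km
Leg 4 bearing: y=sinΔλ·cosφ2=-0.60152111, x=cosφ1·sinφ2-sinφ1·cosφ2·cosΔλ=0.15273124; θ=atan2(y, x)=-75.7532° <0 so +360° → 284.2468° ≈ 284.2°
Leg 5: φ1=0.1160435, φ2=1.3026335, Δφ=1.1865900, Δλ=0.7034026 rad; a=sin²(Δφ/2)+cosφ1·cosφ2·sin²(Δλ/2)=0.3438215437; c=2·atan2(√a, √(1-a))=1.253123251; dist=6371·c=7983.648 ≈ 7983.6 km; running total=49683.9 km
Leg 5 bearing: y=sinΔλ·cosφ2=0.17138073, x=cosφ1·sinφ2-sinφ1·cosφ2·cosΔλ=0.93437776; θ=atan2(y, x)=10.3935° ≈ 10.4°
Leg 6: φ1=1.3026335, φ2=-1.3560353, Δφ=-2.6586688, Δλ=2.0458383 rad; a=sin²(Δφ/2)+cosφ1·cosφ2·sin²(Δλ/2)=0.9839671152; c=2·atan2(√a, √(1-a))=2.887668967; dist=6371·c=18397.339 ≈ 18397.3 km; running total=68081.2 km
Leg 6 bearing: y=sinΔλ·cosφ2=0.18951659, x=cosφ1·sinφ2-sinφ1·cosφ2·cosΔλ=-0.16488417; θ=atan2(y, x)=131.0241° ≈ 131.0°

Leg 1: dist=10184.8 km, bearing=119.6°
Leg 2: dist=6214.5 km, bearing=171.5°
Leg 3: dist=9551.4 km, bearing=299.8°
Leg 4: dist=15749.6 km, bearing=284.2°
Leg 5: dist=7983.6 km, bearing=10.4°
Leg 6: dist=18397.3 km, bearing=131.0°
Total: 68081.2 km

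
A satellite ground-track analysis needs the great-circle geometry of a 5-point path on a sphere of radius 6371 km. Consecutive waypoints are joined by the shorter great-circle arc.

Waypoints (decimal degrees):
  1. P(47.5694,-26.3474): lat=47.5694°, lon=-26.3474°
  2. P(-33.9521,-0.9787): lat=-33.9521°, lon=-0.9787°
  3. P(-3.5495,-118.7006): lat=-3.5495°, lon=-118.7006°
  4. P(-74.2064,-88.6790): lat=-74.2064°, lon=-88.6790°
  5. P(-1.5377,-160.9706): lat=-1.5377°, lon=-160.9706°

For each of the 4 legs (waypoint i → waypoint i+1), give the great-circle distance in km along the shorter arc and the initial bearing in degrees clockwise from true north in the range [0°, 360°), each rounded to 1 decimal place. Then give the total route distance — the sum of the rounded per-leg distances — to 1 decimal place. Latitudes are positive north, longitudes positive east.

Leg 1: φ1=0.8302427, φ2=-0.5925759, Δφ=-1.4228186, Δλ=0.4427673 rad; a=sin²(Δφ/2)+cosφ1·cosφ2·sin²(Δλ/2)=0.4532652125; c=2·atan2(√a, √(1-a))=1.477190113; dist=6371·c=9411.178 ≈ 9411.2 km; running total=9411.2 km
Leg 1 bearing: y=sinΔλ·cosφ2=0.35539434, x=cosφ1·sinφ2-sinφ1·cosφ2·cosΔλ=-0.93003134; θ=atan2(y, x)=159.0866° ≈ 159.1°
Leg 2: φ1=-0.5925759, φ2=-0.0619505, Δφ=0.5306255, Δλ=-2.0546348 rad; a=sin²(Δφ/2)+cosφ1·cosφ2·sin²(Δλ/2)=0.6752759943; c=2·atan2(√a, √(1-a))=1.928956755; dist=6371·c=12289.383 ≈ 12289.4 km; running total=21700.6 km
Leg 2 bearing: y=sinΔλ·cosφ2=-0.88351776, x=cosφ1·sinφ2-sinφ1·cosφ2·cosΔλ=-0.31066005; θ=atan2(y, x)=-109.3726° <0 so +360° → 250.6274° ≈ 250.6°
Leg 3: φ1=-0.0619505, φ2=-1.2951460, Δφ=-1.2331955, Δλ=0.5239758 rad; a=sin²(Δφ/2)+cosφ1·cosφ2·sin²(Δλ/2)=0.3526106235; c=2·atan2(√a, √(1-a))=1.271572351; dist=6371·c=8101.187 ≈ 8101.2 km; running total=29801.8 km
Leg 3 bearing: y=sinΔλ·cosφ2=0.13617523, x=cosφ1·sinφ2-sinφ1·cosφ2·cosΔλ=-0.94581277; θ=atan2(y, x)=171.8070° ≈ 171.8°
Leg 4: φ1=-1.2951460, φ2=-0.0268379, Δφ=1.2683081, Δλ=-1.2617264 rad; a=sin²(Δφ/2)+cosφ1·cosφ2·sin²(Δλ/2)=0.4457103142; c=2·atan2(√a, √(1-a))=1.462002466; dist=6371·c=9314.418 ≈ 9314.4 km; running total=39116.2 km
Leg 4 bearing: y=sinΔλ·cosφ2=-0.95227385, x=cosφ1·sinφ2-sinφ1·cosφ2·cosΔλ=0.28528064; θ=atan2(y, x)=-73.3229° <0 so +360° → 286.6771° ≈ 286.7°

Leg 1: dist=9411.2 km, bearing=159.1°
Leg 2: dist=12289.4 km, bearing=250.6°
Leg 3: dist=8101.2 km, bearing=171.8°
Leg 4: dist=9314.4 km, bearing=286.7°
Total: 39116.2 km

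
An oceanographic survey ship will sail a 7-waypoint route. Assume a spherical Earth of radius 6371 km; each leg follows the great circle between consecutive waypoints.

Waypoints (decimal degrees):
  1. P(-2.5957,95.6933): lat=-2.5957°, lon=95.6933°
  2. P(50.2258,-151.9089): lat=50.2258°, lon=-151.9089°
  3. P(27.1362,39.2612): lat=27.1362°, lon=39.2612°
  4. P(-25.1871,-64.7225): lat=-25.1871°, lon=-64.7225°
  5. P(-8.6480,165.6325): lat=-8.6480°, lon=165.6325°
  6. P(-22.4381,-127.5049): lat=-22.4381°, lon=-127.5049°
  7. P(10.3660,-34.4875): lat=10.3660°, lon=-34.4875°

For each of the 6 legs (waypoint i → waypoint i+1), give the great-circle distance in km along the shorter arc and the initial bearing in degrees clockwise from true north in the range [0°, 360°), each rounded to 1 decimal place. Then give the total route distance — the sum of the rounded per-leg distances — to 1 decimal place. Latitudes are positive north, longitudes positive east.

Leg 1: dist=11804.5 km, bearing=38.0°
Leg 2: dist=11342.5 km, bearing=349.8°
Leg 3: dist=12551.0 km, bearing=252.4°
Leg 4: dist=13393.6 km, bearing=242.0°
Leg 5: dist=7271.0 km, bearing=110.8°
Leg 6: dist=10751.7 km, bearing=81.5°
Total: 67114.3 km

Leg 1: φ1=-0.0453035, φ2=0.8766056, Δφ=0.9219091, Δλ=-4.3214736 rad; a=sin²(Δφ/2)+cosφ1·cosφ2·sin²(Δλ/2)=0.6391646221; c=2·atan2(√a, √(1-a))=1.852850506; dist=6371·c=11804.511 ≈ 11804.5 km; running total=11804.5 km
Leg 1 bearing: y=sinΔλ·cosφ2=0.59150033, x=cosφ1·sinφ2-sinφ1·cosφ2·cosΔλ=0.75674314; θ=atan2(y, x)=38.0126° ≈ 38.0°
Leg 2: φ1=0.8766056, φ2=0.4736160, Δφ=-0.4029895, Δλ=3.3365477 rad; a=sin²(Δφ/2)+cosφ1·cosφ2·sin²(Δλ/2)=0.6040025288; c=2·atan2(√a, √(1-a))=1.780331291; dist=6371·c=11342.491 ≈ 11342.5 km; running total=23147.0 km
Leg 2 bearing: y=sinΔλ·cosφ2=-0.17239838, x=cosφ1·sinφ2-sinφ1·cosφ2·cosΔλ=0.96281498; θ=atan2(y, x)=-10.1516° <0 so +360° → 349.8484° ≈ 349.8°
Leg 3: φ1=0.4736160, φ2=-0.4395978, Δφ=-0.9132139, Δλ=-1.8148579 rad; a=sin²(Δφ/2)+cosφ1·cosφ2·sin²(Δλ/2)=0.6943543633; c=2·atan2(√a, √(1-a))=1.970026019; dist=6371·c=12551.036 ≈ 12551.0 km; running total=35698.0 km
Leg 3 bearing: y=sinΔλ·cosφ2=-0.87810506, x=cosφ1·sinφ2-sinφ1·cosφ2·cosΔλ=-0.27899288; θ=atan2(y, x)=-107.6262° <0 so +360° → 252.3738° ≈ 252.4°
Leg 4: φ1=-0.4395978, φ2=-0.1509361, Δφ=0.2886618, Δλ=4.0204532 rad; a=sin²(Δφ/2)+cosφ1·cosφ2·sin²(Δλ/2)=0.7534058476; c=2·atan2(√a, √(1-a))=2.102278593; dist=6371·c=13393.617 ≈ 13393.6 km; running total=49091.6 km
Leg 4 bearing: y=sinΔλ·cosφ2=-0.76125792, x=cosφ1·sinφ2-sinφ1·cosφ2·cosΔλ=-0.40450994; θ=atan2(y, x)=-117.9849° <0 so +360° → 242.0151° ≈ 242.0°
Leg 5: φ1=-0.1509361, φ2=-0.3916187, Δφ=-0.2406826, Δλ=-5.1162128 rad; a=sin²(Δφ/2)+cosφ1·cosφ2·sin²(Δλ/2)=0.2917742599; c=2·atan2(√a, √(1-a))=1.141257596; dist=6371·c=7270.952 ≈ 7271.0 km; running total=56362.6 km
Leg 5 bearing: y=sinΔλ·cosφ2=0.84994715, x=cosφ1·sinφ2-sinφ1·cosφ2·cosΔλ=-0.32273519; θ=atan2(y, x)=110.7924° ≈ 110.8°
Leg 6: φ1=-0.3916187, φ2=0.1809208, Δφ=0.5725396, Δλ=1.6234599 rad; a=sin²(Δφ/2)+cosφ1·cosφ2·sin²(Δλ/2)=0.5582693022; c=2·atan2(√a, √(1-a))=1.687600347; dist=6371·c=10751.702 ≈ 10751.7 km; running total=67114.3 km
Leg 6 bearing: y=sinΔλ·cosφ2=0.98231464, x=cosφ1·sinφ2-sinφ1·cosφ2·cosΔλ=0.14654929; θ=atan2(y, x)=81.5148° ≈ 81.5°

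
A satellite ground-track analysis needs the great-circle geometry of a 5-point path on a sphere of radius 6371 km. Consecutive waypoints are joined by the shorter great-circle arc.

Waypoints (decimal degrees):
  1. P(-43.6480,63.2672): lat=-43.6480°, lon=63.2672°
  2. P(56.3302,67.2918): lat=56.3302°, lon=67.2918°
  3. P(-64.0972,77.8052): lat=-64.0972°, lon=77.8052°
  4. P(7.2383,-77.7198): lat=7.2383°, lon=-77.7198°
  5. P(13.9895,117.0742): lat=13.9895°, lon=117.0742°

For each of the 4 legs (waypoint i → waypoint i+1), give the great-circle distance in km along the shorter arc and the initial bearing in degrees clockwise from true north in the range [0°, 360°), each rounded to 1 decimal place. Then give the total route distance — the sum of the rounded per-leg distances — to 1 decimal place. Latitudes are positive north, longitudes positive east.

Leg 1: dist=11123.5 km, bearing=2.3°
Leg 2: dist=13421.0 km, bearing=174.7°
Leg 3: dist=13400.6 km, bearing=208.5°
Leg 4: dist=17145.1 km, bearing=325.3°
Total: 55090.2 km

Leg 1: φ1=-0.7618013, φ2=0.9831475, Δφ=1.7449488, Δλ=0.0702425 rad; a=sin²(Δφ/2)+cosφ1·cosφ2·sin²(Δλ/2)=0.5871313662; c=2·atan2(√a, √(1-a))=1.745953322; dist=6371·c=11123.469 ≈ 11123.5 km; running total=11123.5 km
Leg 1 bearing: y=sinΔλ·cosφ2=0.03891085, x=cosφ1·sinφ2-sinφ1·cosφ2·cosΔλ=0.98393010; θ=atan2(y, x)=2.2647° ≈ 2.3°
Leg 2: φ1=0.9831475, φ2=-1.1187072, Δφ=-2.1018546, Δλ=0.1834934 rad; a=sin²(Δφ/2)+cosφ1·cosφ2·sin²(Δλ/2)=0.7552559988; c=2·atan2(√a, √(1-a))=2.106576447; dist=6371·c=13420.999 ≈ 13421.0 km; running total=24544.5 km
Leg 2 bearing: y=sinΔλ·cosφ2=0.07970927, x=cosφ1·sinφ2-sinφ1·cosφ2·cosΔλ=-0.85616817; θ=atan2(y, x)=174.6811° ≈ 174.7°
Leg 3: φ1=-1.1187072, φ2=0.1263322, Δφ=1.2450393, Δλ=-2.7144233 rad; a=sin²(Δφ/2)+cosφ1·cosφ2·sin²(Δλ/2)=0.7538807697; c=2·atan2(√a, √(1-a))=2.103380785; dist=6371·c=13400.639 ≈ 13400.6 km; running total=37945.1 km
Leg 3 bearing: y=sinΔλ·cosφ2=-0.41099451, x=cosφ1·sinφ2-sinφ1·cosφ2·cosΔλ=-0.75714050; θ=atan2(y, x)=-151.5058° <0 so +360° → 208.4942° ≈ 208.5°
Leg 4: φ1=0.1263322, φ2=0.2441628, Δφ=0.1178307, Δλ=3.3997967 rad; a=sin²(Δφ/2)+cosφ1·cosφ2·sin²(Δλ/2)=0.9501189667; c=2·atan2(√a, √(1-a))=2.691112006; dist=6371·c=17145.075 ≈ 17145.1 km; running total=55090.2 km
Leg 4 bearing: y=sinΔλ·cosφ2=-0.24777100, x=cosφ1·sinφ2-sinφ1·cosφ2·cosΔλ=0.35802401; θ=atan2(y, x)=-34.6852° <0 so +360° → 325.3148° ≈ 325.3°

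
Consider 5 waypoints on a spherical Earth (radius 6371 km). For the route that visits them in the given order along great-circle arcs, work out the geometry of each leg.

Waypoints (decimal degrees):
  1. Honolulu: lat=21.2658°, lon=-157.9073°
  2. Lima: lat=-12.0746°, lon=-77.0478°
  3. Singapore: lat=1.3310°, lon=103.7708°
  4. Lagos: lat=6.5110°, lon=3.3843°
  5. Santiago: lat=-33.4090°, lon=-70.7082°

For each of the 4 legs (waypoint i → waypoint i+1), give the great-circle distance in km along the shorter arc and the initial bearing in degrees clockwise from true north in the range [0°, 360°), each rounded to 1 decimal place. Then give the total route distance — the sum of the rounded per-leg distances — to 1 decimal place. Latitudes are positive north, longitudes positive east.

Leg 1: dist=9568.3 km, bearing=104.6°
Leg 2: dist=18817.0 km, bearing=184.4°
Leg 3: dist=11137.6 km, bearing=276.9°
Leg 4: dist=8952.2 km, bearing=234.5°
Total: 48475.1 km

Leg 1: φ1=0.3711582, φ2=-0.2107415, Δφ=-0.5818998, Δλ=1.4112645 rad; a=sin²(Δφ/2)+cosφ1·cosφ2·sin²(Δλ/2)=0.4655532241; c=2·atan2(√a, √(1-a))=1.501848160; dist=6371·c=9568.275 ≈ 9568.3 km; running total=9568.3 km
Leg 1 bearing: y=sinΔλ·cosφ2=0.96545877, x=cosφ1·sinφ2-sinφ1·cosφ2·cosΔλ=-0.25128280; θ=atan2(y, x)=104.5889° ≈ 104.6°
Leg 2: φ1=-0.2107415, φ2=0.0232303, Δφ=0.2339719, Δλ=3.1558799 rad; a=sin²(Δφ/2)+cosφ1·cosφ2·sin²(Δλ/2)=0.9911857251; c=2·atan2(√a, √(1-a))=2.953546973; dist=6371·c=18817.048 ≈ 18817.0 km; running total=28385.3 km
Leg 2 bearing: y=sinΔλ·cosφ2=-0.01428292, x=cosφ1·sinφ2-sinφ1·cosφ2·cosΔλ=-0.18639295; θ=atan2(y, x)=-175.6181° <0 so +360° → 184.3819° ≈ 184.4°
Leg 3: φ1=0.0232303, φ2=0.1136384, Δφ=0.0904081, Δλ=-1.7520749 rad; a=sin²(Δφ/2)+cosφ1·cosφ2·sin²(Δλ/2)=0.5882211421; c=2·atan2(√a, √(1-a))=1.748167176; dist=6371·c=11137.573 ≈ 11137.6 km; running total=39522.9 km
Leg 3 bearing: y=sinΔλ·cosφ2=-0.97726977, x=cosφ1·sinφ2-sinφ1·cosφ2·cosΔλ=0.11752412; θ=atan2(y, x)=-83.1427° <0 so +360° → 276.8573° ≈ 276.9°
Leg 4: φ1=0.1136384, φ2=-0.5830970, Δφ=-0.6967354, Δλ=-1.2931581 rad; a=sin²(Δφ/2)+cosφ1·cosφ2·sin²(Δλ/2)=0.4175580534; c=2·atan2(√a, √(1-a))=1.405156035; dist=6371·c=8952.249 ≈ 8952.2 km; running total=48475.1 km
Leg 4 bearing: y=sinΔλ·cosφ2=-0.80279456, x=cosφ1·sinφ2-sinφ1·cosφ2·cosΔλ=-0.57300453; θ=atan2(y, x)=-125.5178° <0 so +360° → 234.4822° ≈ 234.5°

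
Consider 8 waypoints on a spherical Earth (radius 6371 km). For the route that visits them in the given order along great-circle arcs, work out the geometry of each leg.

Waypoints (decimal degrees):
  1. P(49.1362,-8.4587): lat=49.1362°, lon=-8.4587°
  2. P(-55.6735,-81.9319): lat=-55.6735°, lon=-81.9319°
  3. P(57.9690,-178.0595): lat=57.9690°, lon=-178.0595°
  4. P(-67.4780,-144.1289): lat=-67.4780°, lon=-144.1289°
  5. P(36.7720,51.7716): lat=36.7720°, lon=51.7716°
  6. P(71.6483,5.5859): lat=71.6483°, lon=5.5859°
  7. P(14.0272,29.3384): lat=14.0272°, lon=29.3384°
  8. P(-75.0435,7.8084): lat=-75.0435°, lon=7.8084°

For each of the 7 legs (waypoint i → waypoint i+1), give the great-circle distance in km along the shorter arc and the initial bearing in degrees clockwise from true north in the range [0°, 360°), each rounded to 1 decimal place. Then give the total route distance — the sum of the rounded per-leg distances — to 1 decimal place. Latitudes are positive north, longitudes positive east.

Leg 1: dist=13488.6 km, bearing=219.3°
Leg 2: dist=15240.1 km, bearing=309.3°
Leg 3: dist=14223.9 km, bearing=164.3°
Leg 4: dist=16457.0 km, bearing=204.5°
Leg 5: dist=4673.5 km, bearing=340.2°
Leg 6: dist=6600.5 km, bearing=153.0°
Leg 7: dist=10015.5 km, bearing=185.4°
Total: 80699.1 km

Leg 1: φ1=0.8575885, φ2=-0.9716859, Δφ=-1.8292744, Δλ=-1.2823493 rad; a=sin²(Δφ/2)+cosφ1·cosφ2·sin²(Δλ/2)=0.7598012032; c=2·atan2(√a, √(1-a))=2.117181868; dist=6371·c=13488.566 ≈ 13488.6 km; running total=13488.6 km
Leg 1 bearing: y=sinΔλ·cosφ2=-0.54061121, x=cosφ1·sinφ2-sinφ1·cosφ2·cosΔλ=-0.66162894; θ=atan2(y, x)=-140.7480° <0 so +360° → 219.2520° ≈ 219.3°
Leg 2: φ1=-0.9716859, φ2=1.0117499, Δφ=1.9834358, Δλ=-1.6777431 rad; a=sin²(Δφ/2)+cosφ1·cosφ2·sin²(Δλ/2)=0.8660191400; c=2·atan2(√a, √(1-a))=2.392105399; dist=6371·c=15240.103 ≈ 15240.1 km; running total=28728.7 km
Leg 2 bearing: y=sinΔλ·cosφ2=-0.52734778, x=cosφ1·sinφ2-sinφ1·cosφ2·cosΔλ=0.43130531; θ=atan2(y, x)=-50.7211° <0 so +360° → 309.2789° ≈ 309.3°
Leg 3: φ1=1.0117499, φ2=-1.1777133, Δφ=-2.1894632, Δλ=0.5922007 rad; a=sin²(Δφ/2)+cosφ1·cosφ2·sin²(Δλ/2)=0.8072720133; c=2·atan2(√a, √(1-a))=2.232604164; dist=6371·c=14223.921 ≈ 14223.9 km; running total=42952.6 km
Leg 3 bearing: y=sinΔλ·cosφ2=0.21380742, x=cosφ1·sinφ2-sinφ1·cosφ2·cosΔλ=-0.75935632; θ=atan2(y, x)=164.2747° ≈ 164.3°
Leg 4: φ1=-1.1777133, φ2=0.6417925, Δφ=1.8195057, Δλ=3.4191087 rad; a=sin²(Δφ/2)+cosφ1·cosφ2·sin²(Δλ/2)=0.9240297163; c=2·atan2(√a, √(1-a))=2.583108686; dist=6371·c=16456.985 ≈ 16457.0 km; running total=59409.6 km
Leg 4 bearing: y=sinΔλ·cosφ2=-0.21945464, x=cosφ1·sinφ2-sinφ1·cosφ2·cosΔλ=-0.48232236; θ=atan2(y, x)=-155.5347° <0 so +360° → 204.4653° ≈ 204.5°
Leg 5: φ1=0.6417925, φ2=1.2504987, Δφ=0.6087063, Δλ=-0.8060925 rad; a=sin²(Δφ/2)+cosφ1·cosφ2·sin²(Δλ/2)=0.1286040492; c=2·atan2(√a, √(1-a))=0.733565568; dist=6371·c=4673.546 ≈ 4673.5 km; running total=64083.1 km
Leg 5 bearing: y=sinΔλ·cosφ2=-0.22719111, x=cosφ1·sinφ2-sinφ1·cosφ2·cosΔλ=0.62979710; θ=atan2(y, x)=-19.8362° <0 so +360° → 340.1638° ≈ 340.2°
Leg 6: φ1=1.2504987, φ2=0.2448208, Δφ=-1.0056779, Δλ=0.4145593 rad; a=sin²(Δφ/2)+cosφ1·cosφ2·sin²(Δλ/2)=0.2451792705; c=2·atan2(√a, √(1-a))=1.036028309; dist=6371·c=6600.536 ≈ 6600.5 km; running total=70683.6 km
Leg 6 bearing: y=sinΔλ·cosφ2=0.39077584, x=cosφ1·sinφ2-sinφ1·cosφ2·cosΔλ=-0.76652451; θ=atan2(y, x)=152.9874° ≈ 153.0°
Leg 7: φ1=0.2448208, φ2=-1.3097562, Δφ=-1.5545770, Δλ=-0.3757694 rad; a=sin²(Δφ/2)+cosφ1·cosφ2·sin²(Δλ/2)=0.5006260864; c=2·atan2(√a, √(1-a))=1.572048500; dist=6371·c=10015.521 ≈ 10015.5 km; running total=80699.1 km
Leg 7 bearing: y=sinΔλ·cosφ2=-0.09471441, x=cosφ1·sinφ2-sinφ1·cosφ2·cosΔλ=-0.99550370; θ=atan2(y, x)=-174.5651° <0 so +360° → 185.4349° ≈ 185.4°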